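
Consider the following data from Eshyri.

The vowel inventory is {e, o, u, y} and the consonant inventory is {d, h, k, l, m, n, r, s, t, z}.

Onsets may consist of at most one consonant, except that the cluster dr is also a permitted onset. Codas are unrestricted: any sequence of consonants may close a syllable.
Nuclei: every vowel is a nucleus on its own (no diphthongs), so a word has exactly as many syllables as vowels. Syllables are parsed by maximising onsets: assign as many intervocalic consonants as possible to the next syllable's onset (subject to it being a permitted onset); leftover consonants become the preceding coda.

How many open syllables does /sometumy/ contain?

4

Vowels present: o, e, u, y; each is a nucleus, giving 4 syllables.
V1 /o/ – V2 /e/: /m/ is a single consonant, so it becomes the next onset.
V2 /e/ – V3 /u/: /t/ → onset of the next syllable (single consonants are always licit onsets).
V3 /u/ – V4 /y/: just /m/ — single C goes to the following onset.
Result: so.me.tu.my.
Classifying each syllable: /so/ (open), /me/ (open), /tu/ (open), /my/ (open).
Open syllables: 4.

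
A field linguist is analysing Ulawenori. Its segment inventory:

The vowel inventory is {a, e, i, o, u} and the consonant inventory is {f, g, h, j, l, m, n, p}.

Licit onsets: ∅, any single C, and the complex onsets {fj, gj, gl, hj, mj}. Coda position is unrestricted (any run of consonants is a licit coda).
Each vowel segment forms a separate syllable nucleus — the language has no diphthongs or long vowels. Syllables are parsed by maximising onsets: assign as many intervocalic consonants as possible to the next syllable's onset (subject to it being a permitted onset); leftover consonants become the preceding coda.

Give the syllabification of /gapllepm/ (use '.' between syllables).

gapl.lepm

The vowels are a, e — 2 nuclei, so 2 syllables.
σ1/σ2 boundary: /pll/ — longest licit onset from the right is /l/, leaving /pl/ as coda.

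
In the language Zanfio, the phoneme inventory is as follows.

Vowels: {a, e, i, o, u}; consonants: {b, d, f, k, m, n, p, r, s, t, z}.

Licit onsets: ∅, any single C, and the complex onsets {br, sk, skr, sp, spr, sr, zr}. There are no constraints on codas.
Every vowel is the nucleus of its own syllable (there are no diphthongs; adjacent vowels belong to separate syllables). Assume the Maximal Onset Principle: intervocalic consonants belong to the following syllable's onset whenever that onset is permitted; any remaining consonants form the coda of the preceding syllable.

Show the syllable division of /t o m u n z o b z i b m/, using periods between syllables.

to.mun.zob.zibm

Vowels present: o, u, o, i; each is a nucleus, giving 4 syllables.
Between /o/ (V1) and /u/ (V2): /m/ is a single consonant, so it becomes the next onset.
Between /u/ (V2) and /o/ (V3): /nz/ splits as /n/ + /z/ (/z/ is the longest suffix that is a licit onset).
Between /o/ (V3) and /i/ (V4): cluster /bz/ — the longest permitted-onset suffix is /z/; onset = /z/, preceding coda = /b/.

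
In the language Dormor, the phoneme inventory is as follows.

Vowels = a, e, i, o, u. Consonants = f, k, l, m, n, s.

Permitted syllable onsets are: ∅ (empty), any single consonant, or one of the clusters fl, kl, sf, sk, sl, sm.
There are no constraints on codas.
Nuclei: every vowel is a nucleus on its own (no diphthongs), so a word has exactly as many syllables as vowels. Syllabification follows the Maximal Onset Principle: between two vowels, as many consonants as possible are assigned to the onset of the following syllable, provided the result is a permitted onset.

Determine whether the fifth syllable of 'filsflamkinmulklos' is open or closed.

closed

The vowels are i, a, i, u, o — 5 nuclei, so 5 syllables.
Between /i/ (V1) and /a/ (V2): /lsfl/; trying suffixes from longest down, /fl/ is the first permitted one, so coda /ls/ | onset /fl/.
Between /a/ (V2) and /i/ (V3): /mk/ — longest licit onset from the right is /k/, leaving /m/ as coda.
Between /i/ (V3) and /u/ (V4): cluster /nm/ — the longest permitted-onset suffix is /m/; onset = /m/, preceding coda = /n/.
Between /u/ (V4) and /o/ (V5): cluster /lkl/ — the longest permitted-onset suffix is /kl/; onset = /kl/, preceding coda = /l/.
Result: fils.flam.kin.mul.klos.
Syllable 5 is /klos/ with coda /s/, so it is closed.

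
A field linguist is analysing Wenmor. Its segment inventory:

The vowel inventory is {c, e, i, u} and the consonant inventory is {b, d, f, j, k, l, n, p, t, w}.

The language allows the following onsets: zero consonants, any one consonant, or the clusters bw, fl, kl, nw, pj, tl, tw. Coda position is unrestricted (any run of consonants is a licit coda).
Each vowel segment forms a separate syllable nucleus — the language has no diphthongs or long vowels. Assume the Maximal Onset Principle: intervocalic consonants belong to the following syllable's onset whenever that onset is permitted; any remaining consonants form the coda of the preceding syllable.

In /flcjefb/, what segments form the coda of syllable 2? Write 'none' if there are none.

Vowels present: c, e; each is a nucleus, giving 2 syllables.
/c…e/ gap (V1→V2): /j/ is a single consonant, so it becomes the next onset.
So the parse is flc.jefb.
Syllable 2 is /jefb/: onset /j/, nucleus /e/, coda /fb/.

fb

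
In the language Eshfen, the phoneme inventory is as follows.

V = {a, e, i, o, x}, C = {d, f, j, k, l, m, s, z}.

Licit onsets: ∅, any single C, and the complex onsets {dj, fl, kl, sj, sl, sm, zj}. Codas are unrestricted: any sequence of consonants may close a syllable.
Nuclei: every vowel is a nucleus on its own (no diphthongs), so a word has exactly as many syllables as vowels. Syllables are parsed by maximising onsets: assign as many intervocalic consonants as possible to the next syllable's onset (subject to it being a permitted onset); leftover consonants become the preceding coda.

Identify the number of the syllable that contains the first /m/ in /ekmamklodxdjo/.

The vowels are e, a, o, x, o — 5 nuclei, so 5 syllables.
V1 /e/ – V2 /a/: /km/; trying suffixes from longest down, /m/ is the first permitted one, so coda /k/ | onset /m/.
V2 /a/ – V3 /o/: /mkl/ — longest licit onset from the right is /kl/, leaving /m/ as coda.
V3 /o/ – V4 /x/: /d/ is a single consonant, so it becomes the next onset.
V4 /x/ – V5 /o/: /dj/ — entire cluster is a permitted onset → onset /dj/, coda ∅.
So the parse is ek.mam.klo.dx.djo.
The first /m/ is in the onset of syllable 2 (/mam/).

2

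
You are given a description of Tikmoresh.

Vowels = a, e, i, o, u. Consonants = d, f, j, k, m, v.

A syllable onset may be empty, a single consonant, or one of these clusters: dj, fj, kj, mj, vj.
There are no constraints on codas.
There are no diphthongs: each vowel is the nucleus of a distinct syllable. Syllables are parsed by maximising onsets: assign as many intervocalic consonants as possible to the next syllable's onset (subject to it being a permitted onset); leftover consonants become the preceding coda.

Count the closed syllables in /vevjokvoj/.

2

Nuclei (vowels): e, o, o → 3 syllables.
V1 /e/ – V2 /o/: /vj/ — entire cluster is a permitted onset → onset /vj/, coda ∅.
V2 /o/ – V3 /o/: /kv/; trying suffixes from longest down, /v/ is the first permitted one, so coda /k/ | onset /v/.
Result: ve.vjok.voj.
Classifying each syllable: /ve/ (open), /vjok/ (closed), /voj/ (closed).
Closed syllables: 2.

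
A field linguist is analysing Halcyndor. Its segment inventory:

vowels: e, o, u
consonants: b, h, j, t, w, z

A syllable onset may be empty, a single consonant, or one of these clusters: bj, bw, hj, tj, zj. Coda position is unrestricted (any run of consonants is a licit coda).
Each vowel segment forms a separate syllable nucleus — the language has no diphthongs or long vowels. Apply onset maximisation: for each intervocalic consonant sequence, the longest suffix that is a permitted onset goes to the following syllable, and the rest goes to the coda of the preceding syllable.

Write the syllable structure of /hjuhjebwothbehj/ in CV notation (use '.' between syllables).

Vowels present: u, e, o, e; each is a nucleus, giving 4 syllables.
V1 /u/ – V2 /e/: /hj/ — entire cluster is a permitted onset → onset /hj/, coda ∅.
V2 /e/ – V3 /o/: /bw/ is a licit onset in full, so it all attaches to the next syllable.
V3 /o/ – V4 /e/: /thb/; trying suffixes from longest down, /b/ is the first permitted one, so coda /th/ | onset /b/.
Putting it together: hju.hje.bwoth.behj.
Mapping each syllable to C/V: /hju/ → CCV, /hje/ → CCV, /bwoth/ → CCVCC, /behj/ → CVCC.

CCV.CCV.CCVCC.CVCC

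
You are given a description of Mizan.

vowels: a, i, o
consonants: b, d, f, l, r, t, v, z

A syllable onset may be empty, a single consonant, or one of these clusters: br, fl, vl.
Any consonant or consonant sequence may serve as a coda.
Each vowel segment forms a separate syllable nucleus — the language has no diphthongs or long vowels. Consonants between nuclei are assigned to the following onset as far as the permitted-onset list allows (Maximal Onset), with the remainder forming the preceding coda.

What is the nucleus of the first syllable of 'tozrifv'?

o

Nuclei (vowels): o, i → 2 syllables.
The first nucleus (vowel 1 from the left) is /o/.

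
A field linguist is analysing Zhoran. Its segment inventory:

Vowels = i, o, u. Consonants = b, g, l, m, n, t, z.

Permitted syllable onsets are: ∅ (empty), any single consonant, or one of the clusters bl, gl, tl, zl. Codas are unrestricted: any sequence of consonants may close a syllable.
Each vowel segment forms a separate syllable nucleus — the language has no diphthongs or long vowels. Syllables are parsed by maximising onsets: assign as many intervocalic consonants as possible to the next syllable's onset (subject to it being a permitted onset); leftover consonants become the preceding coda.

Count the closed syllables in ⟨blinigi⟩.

0

Vowels present: i, i, i; each is a nucleus, giving 3 syllables.
V1 /i/ – V2 /i/: /n/ is a single consonant, so it becomes the next onset.
V2 /i/ – V3 /i/: /g/ → onset of the next syllable (single consonants are always licit onsets).
So the parse is bli.ni.gi.
Classifying each syllable: /bli/ (open), /ni/ (open), /gi/ (open).
Closed syllables: 0.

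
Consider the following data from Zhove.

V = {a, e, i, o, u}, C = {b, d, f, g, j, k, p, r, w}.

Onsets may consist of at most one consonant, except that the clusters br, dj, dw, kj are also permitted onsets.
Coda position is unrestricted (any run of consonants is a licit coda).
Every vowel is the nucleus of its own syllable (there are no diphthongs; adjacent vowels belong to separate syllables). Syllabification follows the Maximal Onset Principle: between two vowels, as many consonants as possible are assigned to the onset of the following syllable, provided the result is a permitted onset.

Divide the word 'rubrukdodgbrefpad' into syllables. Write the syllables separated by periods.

ru.bruk.dodg.bref.pad

Vowels present: u, u, o, e, a; each is a nucleus, giving 5 syllables.
/u…u/ gap (V1→V2): /br/ — entire cluster is a permitted onset → onset /br/, coda ∅.
/u…o/ gap (V2→V3): cluster /kd/ — the longest permitted-onset suffix is /d/; onset = /d/, preceding coda = /k/.
/o…e/ gap (V3→V4): /dgbr/ splits as /dg/ + /br/ (/br/ is the longest suffix that is a licit onset).
/e…a/ gap (V4→V5): /fp/; trying suffixes from longest down, /p/ is the first permitted one, so coda /f/ | onset /p/.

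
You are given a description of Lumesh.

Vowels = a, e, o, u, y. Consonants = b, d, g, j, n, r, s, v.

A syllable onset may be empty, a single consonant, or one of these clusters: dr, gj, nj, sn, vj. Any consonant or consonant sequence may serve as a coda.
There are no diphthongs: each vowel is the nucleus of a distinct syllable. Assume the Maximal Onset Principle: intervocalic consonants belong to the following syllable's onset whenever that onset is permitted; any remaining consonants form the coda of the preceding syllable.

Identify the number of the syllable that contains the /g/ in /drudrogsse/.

2

Nuclei (vowels): u, o, e → 3 syllables.
/u…o/ gap (V1→V2): /dr/ is a licit onset in full, so it all attaches to the next syllable.
/o…e/ gap (V2→V3): /gss/ splits as /gs/ + /s/ (/s/ is the longest suffix that is a licit onset).
Syllabification: dru.drogs.se.
The /g/ is in the coda of syllable 2 (/drogs/).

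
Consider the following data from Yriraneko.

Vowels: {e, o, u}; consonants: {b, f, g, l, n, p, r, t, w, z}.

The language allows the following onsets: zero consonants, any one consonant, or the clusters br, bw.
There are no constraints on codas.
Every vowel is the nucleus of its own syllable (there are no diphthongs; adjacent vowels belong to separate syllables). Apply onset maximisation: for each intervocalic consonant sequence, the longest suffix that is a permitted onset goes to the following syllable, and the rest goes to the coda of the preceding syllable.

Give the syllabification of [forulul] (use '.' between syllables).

Vowels present: o, u, u; each is a nucleus, giving 3 syllables.
Between /o/ (V1) and /u/ (V2): /r/ → onset of the next syllable (single consonants are always licit onsets).
Between /u/ (V2) and /u/ (V3): just /l/ — single C goes to the following onset.

fo.ru.lul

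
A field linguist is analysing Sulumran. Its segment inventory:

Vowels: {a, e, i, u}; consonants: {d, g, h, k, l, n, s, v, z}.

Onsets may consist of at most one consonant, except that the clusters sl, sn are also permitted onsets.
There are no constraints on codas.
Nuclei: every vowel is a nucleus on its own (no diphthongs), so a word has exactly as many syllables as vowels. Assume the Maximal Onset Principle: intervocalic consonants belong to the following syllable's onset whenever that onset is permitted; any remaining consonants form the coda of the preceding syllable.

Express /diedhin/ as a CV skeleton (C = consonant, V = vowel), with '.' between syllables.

Nuclei (vowels): i, e, i → 3 syllables.
/i…e/ gap (V1→V2): nothing intervenes; syllable break is V.V.
/e…i/ gap (V2→V3): /dh/; trying suffixes from longest down, /h/ is the first permitted one, so coda /d/ | onset /h/.
Syllabification: di.ed.hin.
Mapping each syllable to C/V: /di/ → CV, /ed/ → VC, /hin/ → CVC.

CV.VC.CVC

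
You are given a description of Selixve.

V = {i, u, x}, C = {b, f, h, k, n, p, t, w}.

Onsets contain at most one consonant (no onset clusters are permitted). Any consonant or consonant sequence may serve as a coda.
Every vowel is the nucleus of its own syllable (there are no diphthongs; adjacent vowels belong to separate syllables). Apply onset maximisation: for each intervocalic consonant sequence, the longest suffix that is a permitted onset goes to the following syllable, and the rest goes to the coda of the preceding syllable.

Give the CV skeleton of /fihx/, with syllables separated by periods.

CV.CV

Nuclei (vowels): i, x → 2 syllables.
V1 /i/ – V2 /x/: /h/ is a single consonant, so it becomes the next onset.
Syllabification: fi.hx.
Mapping each syllable to C/V: /fi/ → CV, /hx/ → CV.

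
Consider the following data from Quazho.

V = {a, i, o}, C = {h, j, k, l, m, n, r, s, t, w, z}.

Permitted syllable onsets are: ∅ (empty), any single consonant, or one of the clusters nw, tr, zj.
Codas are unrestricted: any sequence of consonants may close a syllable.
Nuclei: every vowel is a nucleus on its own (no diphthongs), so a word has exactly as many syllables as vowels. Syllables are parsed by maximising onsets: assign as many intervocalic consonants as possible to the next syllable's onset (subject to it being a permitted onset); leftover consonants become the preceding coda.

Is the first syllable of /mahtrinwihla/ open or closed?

Nuclei (vowels): a, i, i, a → 4 syllables.
σ1/σ2 boundary: /htr/ splits as /h/ + /tr/ (/tr/ is the longest suffix that is a licit onset).
σ2/σ3 boundary: cluster /nw/ — /nw/ is itself a permitted onset, so the whole cluster goes right; preceding coda = ∅.
σ3/σ4 boundary: cluster /hl/ — the longest permitted-onset suffix is /l/; onset = /l/, preceding coda = /h/.
Syllabification: mah.tri.nwih.la.
Syllable 1 is /mah/ with coda /h/, so it is closed.

closed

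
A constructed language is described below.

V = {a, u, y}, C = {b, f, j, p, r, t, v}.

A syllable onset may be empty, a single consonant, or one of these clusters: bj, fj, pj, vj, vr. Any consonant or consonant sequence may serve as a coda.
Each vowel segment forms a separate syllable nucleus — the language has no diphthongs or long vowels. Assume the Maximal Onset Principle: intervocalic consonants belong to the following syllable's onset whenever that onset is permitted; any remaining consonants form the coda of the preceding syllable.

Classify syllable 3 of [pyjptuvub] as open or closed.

The vowels are y, u, u — 3 nuclei, so 3 syllables.
/y…u/ gap (V1→V2): /jpt/ splits as /jp/ + /t/ (/t/ is the longest suffix that is a licit onset).
/u…u/ gap (V2→V3): /v/ is a single consonant, so it becomes the next onset.
Result: pyjp.tu.vub.
Syllable 3 is /vub/ with coda /b/, so it is closed.

closed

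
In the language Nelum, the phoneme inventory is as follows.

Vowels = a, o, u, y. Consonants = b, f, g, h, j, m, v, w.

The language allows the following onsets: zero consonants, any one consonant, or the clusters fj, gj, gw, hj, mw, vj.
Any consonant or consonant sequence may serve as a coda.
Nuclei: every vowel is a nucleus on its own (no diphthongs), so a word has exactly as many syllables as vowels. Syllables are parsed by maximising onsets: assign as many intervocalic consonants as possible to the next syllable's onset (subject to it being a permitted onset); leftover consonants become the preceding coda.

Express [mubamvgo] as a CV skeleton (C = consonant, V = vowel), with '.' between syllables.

CV.CVCC.CV

Vowels present: u, a, o; each is a nucleus, giving 3 syllables.
σ1/σ2 boundary: /b/ is a single consonant, so it becomes the next onset.
σ2/σ3 boundary: /mvg/ — longest licit onset from the right is /g/, leaving /mv/ as coda.
Syllabification: mu.bamv.go.
Mapping each syllable to C/V: /mu/ → CV, /bamv/ → CVCC, /go/ → CV.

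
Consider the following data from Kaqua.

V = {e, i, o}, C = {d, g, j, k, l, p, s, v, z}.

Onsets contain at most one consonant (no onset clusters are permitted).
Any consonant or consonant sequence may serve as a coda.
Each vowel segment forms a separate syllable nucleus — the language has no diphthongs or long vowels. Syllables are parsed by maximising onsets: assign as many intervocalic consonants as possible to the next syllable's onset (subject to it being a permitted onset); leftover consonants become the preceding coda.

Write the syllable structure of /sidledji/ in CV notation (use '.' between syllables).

CVC.CVC.CV

The vowels are i, e, i — 3 nuclei, so 3 syllables.
/i…e/ gap (V1→V2): /dl/ splits as /d/ + /l/ (/l/ is the longest suffix that is a licit onset).
/e…i/ gap (V2→V3): /dj/; trying suffixes from longest down, /j/ is the first permitted one, so coda /d/ | onset /j/.
Syllabification: sid.led.ji.
Mapping each syllable to C/V: /sid/ → CVC, /led/ → CVC, /ji/ → CV.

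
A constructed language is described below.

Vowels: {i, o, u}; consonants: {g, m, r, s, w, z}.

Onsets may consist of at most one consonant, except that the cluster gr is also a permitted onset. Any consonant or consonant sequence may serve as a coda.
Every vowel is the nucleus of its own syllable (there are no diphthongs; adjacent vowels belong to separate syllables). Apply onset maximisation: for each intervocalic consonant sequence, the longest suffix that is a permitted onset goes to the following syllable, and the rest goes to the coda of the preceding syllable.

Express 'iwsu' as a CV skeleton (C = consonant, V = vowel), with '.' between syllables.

The vowels are i, u — 2 nuclei, so 2 syllables.
V1 /i/ – V2 /u/: /ws/; trying suffixes from longest down, /s/ is the first permitted one, so coda /w/ | onset /s/.
So the parse is iw.su.
Mapping each syllable to C/V: /iw/ → VC, /su/ → CV.

VC.CV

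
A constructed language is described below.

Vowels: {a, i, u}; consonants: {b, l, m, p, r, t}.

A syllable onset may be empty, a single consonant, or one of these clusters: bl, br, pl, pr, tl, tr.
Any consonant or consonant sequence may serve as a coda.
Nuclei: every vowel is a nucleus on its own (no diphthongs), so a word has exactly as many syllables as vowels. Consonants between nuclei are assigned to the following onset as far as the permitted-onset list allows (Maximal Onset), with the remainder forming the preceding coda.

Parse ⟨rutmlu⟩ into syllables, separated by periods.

rutm.lu

Nuclei (vowels): u, u → 2 syllables.
/u…u/ gap (V1→V2): cluster /tml/ — the longest permitted-onset suffix is /l/; onset = /l/, preceding coda = /tm/.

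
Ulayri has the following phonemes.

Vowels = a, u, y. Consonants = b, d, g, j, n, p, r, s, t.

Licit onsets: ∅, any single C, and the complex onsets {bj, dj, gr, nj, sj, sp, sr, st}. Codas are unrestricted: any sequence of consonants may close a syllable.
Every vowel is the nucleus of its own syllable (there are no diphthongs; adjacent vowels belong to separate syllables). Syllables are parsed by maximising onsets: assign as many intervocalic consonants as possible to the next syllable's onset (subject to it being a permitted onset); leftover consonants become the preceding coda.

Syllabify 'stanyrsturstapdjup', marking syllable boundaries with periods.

sta.nyr.stur.stap.djup

Vowels present: a, y, u, a, u; each is a nucleus, giving 5 syllables.
σ1/σ2 boundary: just /n/ — single C goes to the following onset.
σ2/σ3 boundary: /rst/ — longest licit onset from the right is /st/, leaving /r/ as coda.
σ3/σ4 boundary: /rst/ — longest licit onset from the right is /st/, leaving /r/ as coda.
σ4/σ5 boundary: /pdj/; trying suffixes from longest down, /dj/ is the first permitted one, so coda /p/ | onset /dj/.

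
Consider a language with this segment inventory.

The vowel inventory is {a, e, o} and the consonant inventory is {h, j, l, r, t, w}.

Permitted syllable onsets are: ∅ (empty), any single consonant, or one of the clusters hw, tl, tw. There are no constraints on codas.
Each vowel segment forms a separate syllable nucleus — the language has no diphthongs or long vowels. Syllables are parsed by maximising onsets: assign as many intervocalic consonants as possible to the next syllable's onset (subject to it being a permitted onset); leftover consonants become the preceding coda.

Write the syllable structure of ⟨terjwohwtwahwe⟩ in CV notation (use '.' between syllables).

CVCC.CVCC.CCV.CCV

The vowels are e, o, a, e — 4 nuclei, so 4 syllables.
Between /e/ (V1) and /o/ (V2): /rjw/; trying suffixes from longest down, /w/ is the first permitted one, so coda /rj/ | onset /w/.
Between /o/ (V2) and /a/ (V3): /hwtw/; trying suffixes from longest down, /tw/ is the first permitted one, so coda /hw/ | onset /tw/.
Between /a/ (V3) and /e/ (V4): /hw/ is a licit onset in full, so it all attaches to the next syllable.
So the parse is terj.wohw.twa.hwe.
Mapping each syllable to C/V: /terj/ → CVCC, /wohw/ → CVCC, /twa/ → CCV, /hwe/ → CCV.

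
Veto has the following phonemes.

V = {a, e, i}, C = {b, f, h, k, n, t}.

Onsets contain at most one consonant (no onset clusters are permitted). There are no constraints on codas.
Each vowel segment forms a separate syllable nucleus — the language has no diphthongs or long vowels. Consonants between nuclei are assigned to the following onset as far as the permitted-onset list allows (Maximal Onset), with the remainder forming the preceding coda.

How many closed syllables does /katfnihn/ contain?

2

Vowels present: a, i; each is a nucleus, giving 2 syllables.
Between /a/ (V1) and /i/ (V2): /tfn/ — longest licit onset from the right is /n/, leaving /tf/ as coda.
Syllabification: katf.nihn.
Classifying each syllable: /katf/ (closed), /nihn/ (closed).
Closed syllables: 2.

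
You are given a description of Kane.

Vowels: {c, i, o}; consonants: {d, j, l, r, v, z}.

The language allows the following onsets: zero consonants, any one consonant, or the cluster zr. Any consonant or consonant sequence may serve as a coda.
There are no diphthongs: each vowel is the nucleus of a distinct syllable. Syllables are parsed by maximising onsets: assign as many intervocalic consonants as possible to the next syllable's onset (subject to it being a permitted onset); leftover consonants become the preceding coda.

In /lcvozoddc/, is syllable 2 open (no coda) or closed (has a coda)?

open

The vowels are c, o, o, c — 4 nuclei, so 4 syllables.
V1 /c/ – V2 /o/: /v/ is a single consonant, so it becomes the next onset.
V2 /o/ – V3 /o/: /z/ → onset of the next syllable (single consonants are always licit onsets).
V3 /o/ – V4 /c/: /dd/ — longest licit onset from the right is /d/, leaving /d/ as coda.
Result: lc.vo.zod.dc.
Syllable 2 is /vo/; it ends in its nucleus with no coda, so it is open.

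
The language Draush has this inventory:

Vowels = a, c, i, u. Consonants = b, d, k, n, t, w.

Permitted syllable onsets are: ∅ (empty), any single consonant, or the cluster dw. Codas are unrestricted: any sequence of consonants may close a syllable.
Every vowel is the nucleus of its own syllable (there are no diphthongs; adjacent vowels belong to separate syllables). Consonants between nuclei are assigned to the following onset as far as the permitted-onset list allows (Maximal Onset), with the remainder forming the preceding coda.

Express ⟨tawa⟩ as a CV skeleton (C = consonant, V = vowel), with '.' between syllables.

CV.CV

Nuclei (vowels): a, a → 2 syllables.
V1 /a/ – V2 /a/: /w/ → onset of the next syllable (single consonants are always licit onsets).
Putting it together: ta.wa.
Mapping each syllable to C/V: /ta/ → CV, /wa/ → CV.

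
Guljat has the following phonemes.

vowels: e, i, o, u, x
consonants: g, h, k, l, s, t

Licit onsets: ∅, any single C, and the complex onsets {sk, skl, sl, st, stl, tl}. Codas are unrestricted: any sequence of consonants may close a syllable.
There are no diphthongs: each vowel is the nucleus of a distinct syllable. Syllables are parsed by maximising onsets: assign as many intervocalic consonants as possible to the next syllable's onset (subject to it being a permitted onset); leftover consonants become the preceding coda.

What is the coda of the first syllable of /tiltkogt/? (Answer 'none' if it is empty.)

lt

Vowels present: i, o; each is a nucleus, giving 2 syllables.
V1 /i/ – V2 /o/: cluster /ltk/ — the longest permitted-onset suffix is /k/; onset = /k/, preceding coda = /lt/.
Putting it together: tilt.kogt.
Syllable 1 is /tilt/: onset /t/, nucleus /i/, coda /lt/.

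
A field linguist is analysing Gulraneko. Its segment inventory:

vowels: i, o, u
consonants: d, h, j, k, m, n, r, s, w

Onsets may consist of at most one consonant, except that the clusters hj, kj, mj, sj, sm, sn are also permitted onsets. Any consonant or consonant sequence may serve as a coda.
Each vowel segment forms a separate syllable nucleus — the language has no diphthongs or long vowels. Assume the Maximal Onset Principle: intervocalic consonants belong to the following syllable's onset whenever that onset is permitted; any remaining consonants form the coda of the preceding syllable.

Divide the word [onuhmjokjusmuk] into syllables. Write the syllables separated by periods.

Vowels present: o, u, o, u, u; each is a nucleus, giving 5 syllables.
Between /o/ (V1) and /u/ (V2): just /n/ — single C goes to the following onset.
Between /u/ (V2) and /o/ (V3): /hmj/ splits as /h/ + /mj/ (/mj/ is the longest suffix that is a licit onset).
Between /o/ (V3) and /u/ (V4): /kj/ is a licit onset in full, so it all attaches to the next syllable.
Between /u/ (V4) and /u/ (V5): cluster /sm/ — /sm/ is itself a permitted onset, so the whole cluster goes right; preceding coda = ∅.

o.nuh.mjo.kju.smuk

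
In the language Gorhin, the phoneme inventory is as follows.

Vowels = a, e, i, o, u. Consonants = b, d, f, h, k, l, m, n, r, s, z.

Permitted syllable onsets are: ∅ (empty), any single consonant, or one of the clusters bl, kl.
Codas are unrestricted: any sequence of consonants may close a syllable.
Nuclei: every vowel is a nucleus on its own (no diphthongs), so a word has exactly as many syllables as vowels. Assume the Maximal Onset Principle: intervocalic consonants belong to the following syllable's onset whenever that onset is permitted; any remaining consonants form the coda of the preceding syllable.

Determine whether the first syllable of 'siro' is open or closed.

Nuclei (vowels): i, o → 2 syllables.
V1 /i/ – V2 /o/: just /r/ — single C goes to the following onset.
So the parse is si.ro.
Syllable 1 is /si/; it ends in its nucleus with no coda, so it is open.

open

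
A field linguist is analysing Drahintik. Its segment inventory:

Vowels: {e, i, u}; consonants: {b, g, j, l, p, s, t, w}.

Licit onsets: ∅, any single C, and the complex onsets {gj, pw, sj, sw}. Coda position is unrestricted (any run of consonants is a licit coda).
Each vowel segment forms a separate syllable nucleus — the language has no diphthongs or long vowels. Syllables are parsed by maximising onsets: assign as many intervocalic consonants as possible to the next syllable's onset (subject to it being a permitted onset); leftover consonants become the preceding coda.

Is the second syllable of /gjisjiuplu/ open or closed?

open

Vowels present: i, i, u, u; each is a nucleus, giving 4 syllables.
σ1/σ2 boundary: cluster /sj/ — /sj/ is itself a permitted onset, so the whole cluster goes right; preceding coda = ∅.
σ2/σ3 boundary: no consonants, so the boundary falls immediately after /i/.
σ3/σ4 boundary: /pl/ — longest licit onset from the right is /l/, leaving /p/ as coda.
So the parse is gji.sji.up.lu.
Syllable 2 is /sji/; it ends in its nucleus with no coda, so it is open.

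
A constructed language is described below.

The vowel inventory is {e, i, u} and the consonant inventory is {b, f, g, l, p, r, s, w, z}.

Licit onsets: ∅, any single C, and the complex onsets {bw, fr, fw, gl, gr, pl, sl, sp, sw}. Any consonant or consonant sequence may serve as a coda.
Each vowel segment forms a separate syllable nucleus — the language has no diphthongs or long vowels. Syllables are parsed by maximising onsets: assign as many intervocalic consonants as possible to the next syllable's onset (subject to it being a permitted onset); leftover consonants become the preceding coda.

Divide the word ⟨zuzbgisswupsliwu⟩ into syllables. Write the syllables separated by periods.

The vowels are u, i, u, i, u — 5 nuclei, so 5 syllables.
V1 /u/ – V2 /i/: /zbg/ — longest licit onset from the right is /g/, leaving /zb/ as coda.
V2 /i/ – V3 /u/: /ssw/; trying suffixes from longest down, /sw/ is the first permitted one, so coda /s/ | onset /sw/.
V3 /u/ – V4 /i/: /psl/ splits as /p/ + /sl/ (/sl/ is the longest suffix that is a licit onset).
V4 /i/ – V5 /u/: just /w/ — single C goes to the following onset.

zuzb.gis.swup.sli.wu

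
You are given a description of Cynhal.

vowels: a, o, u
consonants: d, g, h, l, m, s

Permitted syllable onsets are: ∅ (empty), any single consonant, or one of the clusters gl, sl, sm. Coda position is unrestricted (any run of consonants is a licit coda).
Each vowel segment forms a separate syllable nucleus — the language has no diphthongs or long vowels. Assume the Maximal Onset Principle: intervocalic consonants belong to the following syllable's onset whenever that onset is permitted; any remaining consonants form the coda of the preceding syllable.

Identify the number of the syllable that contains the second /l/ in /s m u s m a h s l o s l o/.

4

Nuclei (vowels): u, a, o, o → 4 syllables.
V1 /u/ – V2 /a/: cluster /sm/ — /sm/ is itself a permitted onset, so the whole cluster goes right; preceding coda = ∅.
V2 /a/ – V3 /o/: /hsl/ splits as /h/ + /sl/ (/sl/ is the longest suffix that is a licit onset).
V3 /o/ – V4 /o/: cluster /sl/ — /sl/ is itself a permitted onset, so the whole cluster goes right; preceding coda = ∅.
Syllabification: smu.smah.slo.slo.
The second /l/ is in the onset of syllable 4 (/slo/).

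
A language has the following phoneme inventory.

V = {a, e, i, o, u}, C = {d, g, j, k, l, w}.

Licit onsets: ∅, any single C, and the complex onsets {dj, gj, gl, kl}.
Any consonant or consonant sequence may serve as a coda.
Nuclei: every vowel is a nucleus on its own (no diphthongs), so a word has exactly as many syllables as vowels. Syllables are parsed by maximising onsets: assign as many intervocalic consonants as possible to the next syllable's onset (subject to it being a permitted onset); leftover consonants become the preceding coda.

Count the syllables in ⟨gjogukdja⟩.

Nuclei (vowels): o, u, a → 3 syllables.

3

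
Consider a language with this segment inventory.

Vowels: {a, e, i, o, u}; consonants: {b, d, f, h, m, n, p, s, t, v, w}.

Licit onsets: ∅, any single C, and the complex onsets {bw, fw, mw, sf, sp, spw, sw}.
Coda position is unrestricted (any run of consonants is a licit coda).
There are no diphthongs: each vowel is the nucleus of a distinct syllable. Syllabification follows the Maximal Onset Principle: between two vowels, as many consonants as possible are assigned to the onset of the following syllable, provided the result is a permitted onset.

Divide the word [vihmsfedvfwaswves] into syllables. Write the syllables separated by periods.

vihm.sfedv.fwasw.ves

The vowels are i, e, a, e — 4 nuclei, so 4 syllables.
V1 /i/ – V2 /e/: /hmsf/ splits as /hm/ + /sf/ (/sf/ is the longest suffix that is a licit onset).
V2 /e/ – V3 /a/: cluster /dvfw/ — the longest permitted-onset suffix is /fw/; onset = /fw/, preceding coda = /dv/.
V3 /a/ – V4 /e/: /swv/ splits as /sw/ + /v/ (/v/ is the longest suffix that is a licit onset).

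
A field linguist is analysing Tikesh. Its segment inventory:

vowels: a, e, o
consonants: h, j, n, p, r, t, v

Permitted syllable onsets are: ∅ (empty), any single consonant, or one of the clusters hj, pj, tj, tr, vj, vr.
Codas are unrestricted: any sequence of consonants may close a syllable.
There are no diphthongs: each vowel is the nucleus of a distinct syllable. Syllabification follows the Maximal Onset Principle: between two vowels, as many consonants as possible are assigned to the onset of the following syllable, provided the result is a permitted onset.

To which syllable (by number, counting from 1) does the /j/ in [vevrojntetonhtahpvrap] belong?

The vowels are e, o, e, o, a, a — 6 nuclei, so 6 syllables.
/e…o/ gap (V1→V2): /vr/ — entire cluster is a permitted onset → onset /vr/, coda ∅.
/o…e/ gap (V2→V3): /jnt/ — longest licit onset from the right is /t/, leaving /jn/ as coda.
/e…o/ gap (V3→V4): /t/ is a single consonant, so it becomes the next onset.
/o…a/ gap (V4→V5): /nht/; trying suffixes from longest down, /t/ is the first permitted one, so coda /nh/ | onset /t/.
/a…a/ gap (V5→V6): /hpvr/; trying suffixes from longest down, /vr/ is the first permitted one, so coda /hp/ | onset /vr/.
So the parse is ve.vrojn.te.tonh.tahp.vrap.
The /j/ is in the coda of syllable 2 (/vrojn/).

2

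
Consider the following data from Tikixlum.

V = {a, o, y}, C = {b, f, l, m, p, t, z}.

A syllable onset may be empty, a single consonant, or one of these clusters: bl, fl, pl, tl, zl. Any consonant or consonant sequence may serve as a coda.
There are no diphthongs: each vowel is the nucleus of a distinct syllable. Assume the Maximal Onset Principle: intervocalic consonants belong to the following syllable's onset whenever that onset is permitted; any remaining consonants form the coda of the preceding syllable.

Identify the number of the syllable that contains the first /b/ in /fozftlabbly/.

2

Vowels present: o, a, y; each is a nucleus, giving 3 syllables.
Between /o/ (V1) and /a/ (V2): /zftl/ splits as /zf/ + /tl/ (/tl/ is the longest suffix that is a licit onset).
Between /a/ (V2) and /y/ (V3): /bbl/ splits as /b/ + /bl/ (/bl/ is the longest suffix that is a licit onset).
Syllabification: fozf.tlab.bly.
The first /b/ is in the coda of syllable 2 (/tlab/).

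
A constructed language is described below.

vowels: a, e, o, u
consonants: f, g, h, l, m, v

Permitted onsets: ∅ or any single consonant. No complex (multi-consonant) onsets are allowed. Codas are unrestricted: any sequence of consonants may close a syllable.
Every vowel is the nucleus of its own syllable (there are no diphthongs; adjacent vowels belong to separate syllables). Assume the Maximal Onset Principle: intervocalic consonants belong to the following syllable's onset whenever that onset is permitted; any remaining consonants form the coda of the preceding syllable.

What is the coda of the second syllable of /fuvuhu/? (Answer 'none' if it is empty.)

The vowels are u, u, u — 3 nuclei, so 3 syllables.
V1 /u/ – V2 /u/: /v/ is a single consonant, so it becomes the next onset.
V2 /u/ – V3 /u/: just /h/ — single C goes to the following onset.
So the parse is fu.vu.hu.
Syllable 2 is /vu/: onset /v/, nucleus /u/, coda ∅.

none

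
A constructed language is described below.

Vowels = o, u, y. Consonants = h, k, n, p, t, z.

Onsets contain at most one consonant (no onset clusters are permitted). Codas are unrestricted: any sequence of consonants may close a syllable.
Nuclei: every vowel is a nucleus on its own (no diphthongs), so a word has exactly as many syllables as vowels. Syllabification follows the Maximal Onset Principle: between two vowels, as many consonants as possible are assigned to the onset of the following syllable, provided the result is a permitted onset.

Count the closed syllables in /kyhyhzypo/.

Vowels present: y, y, y, o; each is a nucleus, giving 4 syllables.
σ1/σ2 boundary: /h/ is a single consonant, so it becomes the next onset.
σ2/σ3 boundary: /hz/ splits as /h/ + /z/ (/z/ is the longest suffix that is a licit onset).
σ3/σ4 boundary: /p/ is a single consonant, so it becomes the next onset.
Result: ky.hyh.zy.po.
Classifying each syllable: /ky/ (open), /hyh/ (closed), /zy/ (open), /po/ (open).
Closed syllables: 1.

1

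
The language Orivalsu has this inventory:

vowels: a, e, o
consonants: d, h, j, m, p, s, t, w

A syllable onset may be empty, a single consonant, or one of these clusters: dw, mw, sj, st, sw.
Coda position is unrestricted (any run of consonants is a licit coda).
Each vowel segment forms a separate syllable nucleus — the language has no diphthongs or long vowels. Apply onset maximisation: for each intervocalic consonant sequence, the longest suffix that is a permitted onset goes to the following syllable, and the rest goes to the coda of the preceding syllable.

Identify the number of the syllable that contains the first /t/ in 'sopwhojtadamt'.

Nuclei (vowels): o, o, a, a → 4 syllables.
Between /o/ (V1) and /o/ (V2): /pwh/; trying suffixes from longest down, /h/ is the first permitted one, so coda /pw/ | onset /h/.
Between /o/ (V2) and /a/ (V3): /jt/; trying suffixes from longest down, /t/ is the first permitted one, so coda /j/ | onset /t/.
Between /a/ (V3) and /a/ (V4): /d/ is a single consonant, so it becomes the next onset.
Result: sopw.hoj.ta.damt.
The first /t/ is in the onset of syllable 3 (/ta/).

3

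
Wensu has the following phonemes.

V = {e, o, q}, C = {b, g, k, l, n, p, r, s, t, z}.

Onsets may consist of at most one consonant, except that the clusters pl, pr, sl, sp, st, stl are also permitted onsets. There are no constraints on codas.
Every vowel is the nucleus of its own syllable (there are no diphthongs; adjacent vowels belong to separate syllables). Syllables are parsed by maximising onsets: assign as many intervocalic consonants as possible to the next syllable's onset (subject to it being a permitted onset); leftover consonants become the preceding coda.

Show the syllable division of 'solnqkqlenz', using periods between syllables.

The vowels are o, q, q, e — 4 nuclei, so 4 syllables.
σ1/σ2 boundary: /ln/ — longest licit onset from the right is /n/, leaving /l/ as coda.
σ2/σ3 boundary: /k/ is a single consonant, so it becomes the next onset.
σ3/σ4 boundary: /l/ is a single consonant, so it becomes the next onset.

sol.nq.kq.lenz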